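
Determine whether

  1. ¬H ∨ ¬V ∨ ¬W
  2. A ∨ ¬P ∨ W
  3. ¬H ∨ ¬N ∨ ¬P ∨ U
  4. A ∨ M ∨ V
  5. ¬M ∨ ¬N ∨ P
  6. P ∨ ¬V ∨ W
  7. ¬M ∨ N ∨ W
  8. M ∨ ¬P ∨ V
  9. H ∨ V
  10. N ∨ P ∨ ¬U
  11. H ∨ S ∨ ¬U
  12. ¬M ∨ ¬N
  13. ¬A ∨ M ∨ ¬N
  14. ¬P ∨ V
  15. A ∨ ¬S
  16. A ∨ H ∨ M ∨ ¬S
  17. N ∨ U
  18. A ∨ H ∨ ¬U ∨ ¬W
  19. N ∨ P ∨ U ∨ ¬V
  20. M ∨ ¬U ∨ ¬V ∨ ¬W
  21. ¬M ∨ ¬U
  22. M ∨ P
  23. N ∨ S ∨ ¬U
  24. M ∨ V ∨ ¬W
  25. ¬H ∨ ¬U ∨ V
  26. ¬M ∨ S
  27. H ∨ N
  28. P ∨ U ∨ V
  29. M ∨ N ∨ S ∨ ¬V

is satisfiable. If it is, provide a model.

Set V = True.
Set W = True.
  then (¬H ∨ ¬V ∨ ¬W) forces H = False.
  then (H ∨ N) forces N = True.
  then (¬M ∨ ¬N) forces M = False.
  then (¬A ∨ M ∨ ¬N) forces A = False.
  then (A ∨ ¬S) forces S = False.
  then (A ∨ H ∨ ¬U ∨ ¬W) forces U = False.
  then (M ∨ P) forces P = True.
All clauses satisfied.

V: True; W: True; A: False; M: False; S: False; H: False; P: True; N: True; U: False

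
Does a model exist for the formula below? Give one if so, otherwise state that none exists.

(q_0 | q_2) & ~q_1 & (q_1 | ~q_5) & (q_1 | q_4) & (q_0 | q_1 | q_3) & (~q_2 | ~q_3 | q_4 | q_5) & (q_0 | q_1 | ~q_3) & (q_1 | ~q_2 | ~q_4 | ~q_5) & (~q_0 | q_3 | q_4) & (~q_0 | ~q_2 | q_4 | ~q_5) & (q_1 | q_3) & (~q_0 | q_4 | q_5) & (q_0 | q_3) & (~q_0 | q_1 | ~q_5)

q_0 = True, q_1 = False, q_2 = False, q_3 = True, q_4 = True, q_5 = False

Unit clause (~q_1) forces q_1 = False.
In (q_1 | ~q_5) only ~q_5 is left, so q_5 = False.
In (q_1 | q_4) only q_4 is left, so q_4 = True.
In (q_1 | q_3) only q_3 is left, so q_3 = True.
In (q_0 | q_1 | ~q_3) only q_0 is left, so q_0 = True.
Set q_2 = False.
All clauses satisfied.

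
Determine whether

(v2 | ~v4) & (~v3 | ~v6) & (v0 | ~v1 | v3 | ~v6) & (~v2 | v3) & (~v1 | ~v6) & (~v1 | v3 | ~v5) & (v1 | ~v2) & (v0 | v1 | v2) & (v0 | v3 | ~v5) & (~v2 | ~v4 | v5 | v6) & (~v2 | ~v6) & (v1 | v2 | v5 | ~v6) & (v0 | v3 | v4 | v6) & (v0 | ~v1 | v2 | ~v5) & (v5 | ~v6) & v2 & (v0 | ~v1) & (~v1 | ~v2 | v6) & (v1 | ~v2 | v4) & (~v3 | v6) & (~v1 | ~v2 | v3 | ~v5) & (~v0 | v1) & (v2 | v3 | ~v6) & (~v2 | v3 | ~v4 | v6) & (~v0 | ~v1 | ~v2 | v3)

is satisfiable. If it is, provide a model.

UNSATISFIABLE

Case v2 = True:
  (~v2 | v3) forces v3 = True.
  (~v3 | ~v6) forces v6 = False.
  Clause (~v3 | v6) is falsified — contradiction.
Case v2 = False:
  Clause (v2) is falsified — contradiction.
Both cases fail, so the formula is unsatisfiable.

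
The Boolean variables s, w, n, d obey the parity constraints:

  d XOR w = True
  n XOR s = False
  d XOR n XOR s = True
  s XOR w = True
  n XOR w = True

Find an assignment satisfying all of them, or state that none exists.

s=T, w=F, n=T, d=T

d XOR w = T XOR F = True ✓
n XOR s = T XOR T = False ✓
d XOR n XOR s = T XOR T XOR T = True ✓
s XOR w = T XOR F = True ✓
n XOR w = T XOR F = True ✓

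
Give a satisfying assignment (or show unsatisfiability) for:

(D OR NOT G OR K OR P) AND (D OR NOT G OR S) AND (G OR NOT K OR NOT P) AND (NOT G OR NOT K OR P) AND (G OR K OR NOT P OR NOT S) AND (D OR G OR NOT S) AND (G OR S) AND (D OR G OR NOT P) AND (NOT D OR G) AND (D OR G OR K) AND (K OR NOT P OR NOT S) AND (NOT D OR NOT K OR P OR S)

G = True, P = True, S = True, D = True, K = True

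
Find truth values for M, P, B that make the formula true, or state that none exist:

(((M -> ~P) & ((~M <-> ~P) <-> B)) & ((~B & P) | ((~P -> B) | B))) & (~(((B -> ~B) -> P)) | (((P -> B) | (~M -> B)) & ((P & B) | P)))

Case P = True: the formula simplifies to (~M & (M <-> B)) & (B | (~M -> B)).
  M = True: the conjunct ~M is False.
  M = False: simplifies to ~B & (B | B).
    B = True: the conjunct ~B is False.
    B = False: the conjunct B | B becomes False | False = False.
Case P = False: the formula simplifies to ((~M <-> B) & (B | B)) & ~(~((B -> ~B))).
  B = True: the conjunct ~(~((B -> ~B))) becomes ~(~False) = False.
  B = False: the conjunct B | B becomes False | False = False.
Both cases fail — unsatisfiable.

Unsatisfiable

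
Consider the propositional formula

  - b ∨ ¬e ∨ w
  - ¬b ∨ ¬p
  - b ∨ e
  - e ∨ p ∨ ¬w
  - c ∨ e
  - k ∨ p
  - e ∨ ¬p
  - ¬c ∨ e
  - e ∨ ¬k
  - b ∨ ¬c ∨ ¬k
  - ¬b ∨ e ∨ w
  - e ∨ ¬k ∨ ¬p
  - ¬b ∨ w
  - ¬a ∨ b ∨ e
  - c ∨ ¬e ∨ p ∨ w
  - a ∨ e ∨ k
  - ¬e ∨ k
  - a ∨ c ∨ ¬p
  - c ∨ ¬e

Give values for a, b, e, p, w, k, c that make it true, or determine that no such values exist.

a: True, b: True, e: True, p: False, w: True, k: True, c: True

Set a = True.
Try b = False:
  (b ∨ e) forces e = True.
  (b ∨ ¬e ∨ w) forces w = True.
  (¬e ∨ k) forces k = True.
  (b ∨ ¬c ∨ ¬k) forces c = False.
  clause (c ∨ ¬e) is falsified — backtrack.
So b = True.
  then (¬b ∨ ¬p) forces p = False.
  then (k ∨ p) forces k = True.
  then (e ∨ ¬k) forces e = True.
  then (¬b ∨ w) forces w = True.
  then (c ∨ ¬e) forces c = True.
All clauses satisfied.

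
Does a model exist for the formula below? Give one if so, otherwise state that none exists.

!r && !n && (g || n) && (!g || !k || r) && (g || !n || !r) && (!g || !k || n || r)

k = False, n = False, g = True, r = False

Unit clause (!r) forces r = False.
Unit clause (!n) forces n = False.
In (g || n) only g is left, so g = True.
In (!g || !k || r) only !k is left, so k = False.
Check each clause:
  (!r): !r holds.
  (!n): !n holds.
  (g || n): g holds.
  (!g || !k || r): !k holds.
  (g || !n || !r): g holds.
  (!g || !k || n || r): !k holds.
All clauses satisfied.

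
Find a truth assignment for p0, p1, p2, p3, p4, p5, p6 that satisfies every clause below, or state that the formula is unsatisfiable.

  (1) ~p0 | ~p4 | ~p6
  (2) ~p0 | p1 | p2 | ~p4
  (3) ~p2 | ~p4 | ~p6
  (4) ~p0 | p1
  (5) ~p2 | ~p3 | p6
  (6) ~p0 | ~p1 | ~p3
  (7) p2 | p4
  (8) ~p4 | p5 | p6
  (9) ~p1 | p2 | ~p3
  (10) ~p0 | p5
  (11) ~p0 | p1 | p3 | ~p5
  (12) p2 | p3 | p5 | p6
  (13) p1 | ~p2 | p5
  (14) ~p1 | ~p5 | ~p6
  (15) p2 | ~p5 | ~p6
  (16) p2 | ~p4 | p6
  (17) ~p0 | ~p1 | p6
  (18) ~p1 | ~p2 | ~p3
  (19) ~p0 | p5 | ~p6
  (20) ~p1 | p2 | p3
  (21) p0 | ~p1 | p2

p0 = False; p1 = True; p2 = True; p3 = False; p4 = False; p5 = False; p6 = False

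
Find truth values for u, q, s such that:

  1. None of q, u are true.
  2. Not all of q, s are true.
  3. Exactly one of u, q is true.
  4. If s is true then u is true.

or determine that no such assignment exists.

The formula is unsatisfiable.

Case u = True:
  Constraint (1) is violated (u=T) — contradiction.
Case u = False:
  (1) forces q = False.
  Constraint (3) is violated (u=F, q=F) — contradiction.
Both cases fail — unsatisfiable.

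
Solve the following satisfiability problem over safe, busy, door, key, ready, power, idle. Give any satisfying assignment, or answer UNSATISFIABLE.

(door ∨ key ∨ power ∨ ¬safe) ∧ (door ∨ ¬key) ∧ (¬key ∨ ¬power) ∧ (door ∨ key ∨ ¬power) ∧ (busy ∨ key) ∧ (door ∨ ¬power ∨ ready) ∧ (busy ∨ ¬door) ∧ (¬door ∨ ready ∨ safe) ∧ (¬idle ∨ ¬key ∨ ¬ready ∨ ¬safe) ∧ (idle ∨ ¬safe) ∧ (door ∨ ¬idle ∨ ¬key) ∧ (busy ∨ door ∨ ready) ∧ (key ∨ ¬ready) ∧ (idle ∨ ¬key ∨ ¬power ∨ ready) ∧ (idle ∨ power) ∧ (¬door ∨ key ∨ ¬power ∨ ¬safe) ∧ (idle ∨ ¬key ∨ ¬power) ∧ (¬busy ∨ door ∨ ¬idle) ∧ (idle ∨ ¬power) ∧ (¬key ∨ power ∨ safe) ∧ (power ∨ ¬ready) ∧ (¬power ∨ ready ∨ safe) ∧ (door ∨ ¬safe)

Set safe = True.
  then (idle ∨ ¬safe) forces idle = True.
  then (door ∨ ¬safe) forces door = True.
  then (busy ∨ ¬door) forces busy = True.
Set key = False.
  then (key ∨ ¬ready) forces ready = False.
  then (¬door ∨ key ∨ ¬power ∨ ¬safe) forces power = False.
All clauses satisfied.

safe=T; busy=T; door=T; key=F; ready=F; power=F; idle=T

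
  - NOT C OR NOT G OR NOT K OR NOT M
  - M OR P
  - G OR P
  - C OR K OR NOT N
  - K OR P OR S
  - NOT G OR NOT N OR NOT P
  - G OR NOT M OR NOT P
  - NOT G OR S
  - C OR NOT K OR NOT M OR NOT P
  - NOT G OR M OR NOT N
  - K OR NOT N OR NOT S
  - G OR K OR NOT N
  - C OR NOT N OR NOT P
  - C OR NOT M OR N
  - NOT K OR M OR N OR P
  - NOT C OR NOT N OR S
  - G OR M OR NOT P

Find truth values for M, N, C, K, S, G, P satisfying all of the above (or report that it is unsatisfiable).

Set M = False.
  then (M OR P) forces P = True.
  then (G OR M OR NOT P) forces G = True.
  then (NOT G OR NOT N OR NOT P) forces N = False.
  then (NOT G OR S) forces S = True.
Set C = True.
Set K = False.
All clauses satisfied.

M = False, N = False, C = True, K = False, S = True, G = True, P = True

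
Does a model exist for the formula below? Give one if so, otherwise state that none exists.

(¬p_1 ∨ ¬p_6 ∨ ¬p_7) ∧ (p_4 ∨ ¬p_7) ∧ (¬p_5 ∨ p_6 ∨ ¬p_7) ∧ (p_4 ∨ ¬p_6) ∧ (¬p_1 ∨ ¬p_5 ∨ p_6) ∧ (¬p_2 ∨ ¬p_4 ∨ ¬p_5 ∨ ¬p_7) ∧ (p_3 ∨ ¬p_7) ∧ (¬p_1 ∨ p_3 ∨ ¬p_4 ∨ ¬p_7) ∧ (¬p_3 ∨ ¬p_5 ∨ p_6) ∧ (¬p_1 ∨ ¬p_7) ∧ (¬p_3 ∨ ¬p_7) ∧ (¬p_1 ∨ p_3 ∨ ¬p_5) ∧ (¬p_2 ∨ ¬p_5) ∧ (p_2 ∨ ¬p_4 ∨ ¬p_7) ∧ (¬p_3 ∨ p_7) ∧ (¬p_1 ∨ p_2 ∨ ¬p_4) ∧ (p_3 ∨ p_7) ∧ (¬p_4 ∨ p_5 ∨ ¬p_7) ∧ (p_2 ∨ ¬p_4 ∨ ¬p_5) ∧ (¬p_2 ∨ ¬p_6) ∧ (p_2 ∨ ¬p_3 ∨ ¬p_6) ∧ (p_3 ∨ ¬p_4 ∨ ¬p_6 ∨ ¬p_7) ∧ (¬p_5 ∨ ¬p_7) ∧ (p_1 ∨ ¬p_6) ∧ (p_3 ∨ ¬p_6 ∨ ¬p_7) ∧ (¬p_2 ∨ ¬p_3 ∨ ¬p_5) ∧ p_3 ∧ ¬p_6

No satisfying assignment exists.

Case p_3 = True:
  (¬p_3 ∨ ¬p_7) forces p_7 = False.
  Clause (¬p_3 ∨ p_7) is falsified — contradiction.
Case p_3 = False:
  Clause (p_3) is falsified — contradiction.
Both cases fail, so the formula is unsatisfiable.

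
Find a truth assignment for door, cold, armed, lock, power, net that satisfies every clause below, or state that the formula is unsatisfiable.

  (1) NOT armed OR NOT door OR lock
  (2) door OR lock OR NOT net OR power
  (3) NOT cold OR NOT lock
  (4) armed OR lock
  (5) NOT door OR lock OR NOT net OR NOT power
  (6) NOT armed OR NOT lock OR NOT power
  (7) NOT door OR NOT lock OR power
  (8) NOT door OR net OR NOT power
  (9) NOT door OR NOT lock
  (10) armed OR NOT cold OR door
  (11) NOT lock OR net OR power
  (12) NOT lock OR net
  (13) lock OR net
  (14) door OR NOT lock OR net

Try door = True:
  (NOT door OR NOT lock) forces lock = False.
  (NOT armed OR NOT door OR lock) forces armed = False.
  clause (armed OR lock) is falsified — backtrack.
So door = False.
Set cold = False.
Set armed = False.
  then (armed OR lock) forces lock = True.
  then (NOT lock OR net) forces net = True.
Set power = False.
All clauses satisfied.

door: False, cold: False, armed: False, lock: True, power: False, net: True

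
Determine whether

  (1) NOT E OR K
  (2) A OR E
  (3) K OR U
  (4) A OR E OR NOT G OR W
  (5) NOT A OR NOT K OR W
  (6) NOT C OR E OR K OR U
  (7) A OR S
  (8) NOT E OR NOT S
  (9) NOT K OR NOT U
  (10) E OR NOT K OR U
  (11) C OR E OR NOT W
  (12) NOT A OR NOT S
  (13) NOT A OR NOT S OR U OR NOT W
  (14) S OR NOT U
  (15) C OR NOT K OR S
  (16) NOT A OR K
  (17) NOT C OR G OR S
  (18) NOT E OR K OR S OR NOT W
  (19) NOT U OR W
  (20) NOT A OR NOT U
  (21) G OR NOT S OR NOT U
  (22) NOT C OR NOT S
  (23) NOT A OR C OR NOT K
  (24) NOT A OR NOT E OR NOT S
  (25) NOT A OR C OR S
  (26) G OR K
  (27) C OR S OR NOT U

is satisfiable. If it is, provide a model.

Set W = True.
Set G = True.
Set S = False.
  then (A OR S) forces A = True.
  then (S OR NOT U) forces U = False.
  then (NOT A OR K) forces K = True.
  then (NOT A OR C OR NOT K) forces C = True.
  then (E OR NOT K OR U) forces E = True.
All clauses satisfied.

W = True, G = True, S = False, C = True, A = True, K = True, U = False, E = True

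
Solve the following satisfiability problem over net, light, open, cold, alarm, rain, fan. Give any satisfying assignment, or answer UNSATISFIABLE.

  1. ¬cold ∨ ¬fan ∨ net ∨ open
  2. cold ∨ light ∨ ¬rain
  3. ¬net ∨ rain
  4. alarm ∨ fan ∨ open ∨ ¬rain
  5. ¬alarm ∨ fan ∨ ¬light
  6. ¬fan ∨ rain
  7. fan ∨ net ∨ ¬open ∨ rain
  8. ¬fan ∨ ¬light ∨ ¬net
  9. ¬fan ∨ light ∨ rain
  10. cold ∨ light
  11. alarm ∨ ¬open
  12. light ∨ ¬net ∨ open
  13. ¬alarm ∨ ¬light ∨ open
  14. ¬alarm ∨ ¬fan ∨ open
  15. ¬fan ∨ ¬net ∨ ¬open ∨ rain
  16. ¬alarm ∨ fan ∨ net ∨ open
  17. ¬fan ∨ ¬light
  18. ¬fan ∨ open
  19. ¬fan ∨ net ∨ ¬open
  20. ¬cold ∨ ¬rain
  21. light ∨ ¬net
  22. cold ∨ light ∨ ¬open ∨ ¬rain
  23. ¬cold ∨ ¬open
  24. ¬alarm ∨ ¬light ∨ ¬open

net = False, light = True, open = False, cold = False, alarm = False, rain = False, fan = False

Set net = False.
Set light = True.
  then (¬fan ∨ ¬light) forces fan = False.
  then (¬alarm ∨ fan ∨ ¬light) forces alarm = False.
  then (alarm ∨ ¬open) forces open = False.
  then (alarm ∨ fan ∨ open ∨ ¬rain) forces rain = False.
Set cold = False.
All clauses satisfied.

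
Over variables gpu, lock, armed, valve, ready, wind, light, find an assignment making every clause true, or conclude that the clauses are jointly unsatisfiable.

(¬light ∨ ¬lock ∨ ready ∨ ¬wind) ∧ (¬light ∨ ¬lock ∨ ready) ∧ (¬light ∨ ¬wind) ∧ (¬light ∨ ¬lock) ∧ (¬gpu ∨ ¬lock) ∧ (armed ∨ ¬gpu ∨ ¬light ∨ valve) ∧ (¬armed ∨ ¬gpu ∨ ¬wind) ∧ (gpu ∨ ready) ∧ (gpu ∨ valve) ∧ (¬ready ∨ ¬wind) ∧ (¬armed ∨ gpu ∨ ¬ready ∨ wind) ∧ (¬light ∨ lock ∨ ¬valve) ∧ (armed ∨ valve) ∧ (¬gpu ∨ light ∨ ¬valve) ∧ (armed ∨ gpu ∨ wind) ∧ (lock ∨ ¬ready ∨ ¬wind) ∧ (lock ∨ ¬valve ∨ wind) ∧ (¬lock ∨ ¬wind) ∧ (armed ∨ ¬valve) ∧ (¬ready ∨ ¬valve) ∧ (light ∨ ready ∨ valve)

Try gpu = False:
  (gpu ∨ ready) forces ready = True.
  (gpu ∨ valve) forces valve = True.
  clause (¬ready ∨ ¬valve) is falsified — backtrack.
So gpu = True.
  then (¬gpu ∨ ¬lock) forces lock = False.
Set armed = True.
  then (¬armed ∨ ¬gpu ∨ ¬wind) forces wind = False.
  then (lock ∨ ¬valve ∨ wind) forces valve = False.
Set ready = True.
Set light = True.
All clauses satisfied.

gpu = True, lock = False, armed = True, valve = False, ready = True, wind = False, light = True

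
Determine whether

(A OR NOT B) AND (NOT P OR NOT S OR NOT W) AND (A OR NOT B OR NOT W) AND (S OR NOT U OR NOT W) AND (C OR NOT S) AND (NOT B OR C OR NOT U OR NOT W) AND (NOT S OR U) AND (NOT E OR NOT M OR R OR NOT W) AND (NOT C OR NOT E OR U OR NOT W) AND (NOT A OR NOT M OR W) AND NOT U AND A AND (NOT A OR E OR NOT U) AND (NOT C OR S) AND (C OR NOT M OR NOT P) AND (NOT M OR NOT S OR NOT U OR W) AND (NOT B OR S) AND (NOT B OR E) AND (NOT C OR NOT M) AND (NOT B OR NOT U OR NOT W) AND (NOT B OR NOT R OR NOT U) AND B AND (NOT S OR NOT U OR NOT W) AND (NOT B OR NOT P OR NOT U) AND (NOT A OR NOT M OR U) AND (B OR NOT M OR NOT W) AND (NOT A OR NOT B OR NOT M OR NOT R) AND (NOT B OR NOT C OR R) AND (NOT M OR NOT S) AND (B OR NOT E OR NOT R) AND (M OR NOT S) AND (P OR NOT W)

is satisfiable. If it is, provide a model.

Case B = True:
  (A OR NOT B) forces A = True.
  (NOT U) forces U = False.
  (NOT S OR U) forces S = False.
  Clause (NOT B OR S) is falsified — contradiction.
Case B = False:
  Clause (B) is falsified — contradiction.
Both cases fail, so the formula is unsatisfiable.

Unsatisfiable — no assignment works.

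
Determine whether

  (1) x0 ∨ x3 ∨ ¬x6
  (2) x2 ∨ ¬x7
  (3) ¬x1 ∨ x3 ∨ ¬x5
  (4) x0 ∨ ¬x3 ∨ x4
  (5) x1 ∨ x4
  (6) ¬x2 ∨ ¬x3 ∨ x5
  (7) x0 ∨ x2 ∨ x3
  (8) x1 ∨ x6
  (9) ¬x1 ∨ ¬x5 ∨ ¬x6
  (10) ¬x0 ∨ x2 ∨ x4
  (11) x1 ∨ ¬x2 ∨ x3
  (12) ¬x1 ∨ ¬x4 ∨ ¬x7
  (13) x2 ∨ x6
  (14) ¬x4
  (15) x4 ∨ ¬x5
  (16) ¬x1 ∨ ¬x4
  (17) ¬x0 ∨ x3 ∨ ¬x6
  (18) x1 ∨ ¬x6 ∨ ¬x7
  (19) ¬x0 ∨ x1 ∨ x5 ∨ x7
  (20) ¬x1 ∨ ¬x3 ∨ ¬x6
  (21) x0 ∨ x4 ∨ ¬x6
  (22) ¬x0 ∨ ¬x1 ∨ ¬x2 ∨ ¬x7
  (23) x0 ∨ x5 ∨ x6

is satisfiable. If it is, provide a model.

x0 = True, x1 = True, x2 = True, x3 = False, x4 = False, x5 = False, x6 = False, x7 = False

Unit clause (¬x4) forces x4 = False.
In (x4 ∨ ¬x5) only ¬x5 is left, so x5 = False.
In (x1 ∨ x4) only x1 is left, so x1 = True.
Try x0 = False:
  (x0 ∨ ¬x3 ∨ x4) forces x3 = False.
  (x0 ∨ x3 ∨ ¬x6) forces x6 = False.
  clause (x0 ∨ x5 ∨ x6) is falsified — backtrack.
So x0 = True.
  then (¬x0 ∨ x2 ∨ x4) forces x2 = True.
  then (¬x0 ∨ ¬x1 ∨ ¬x2 ∨ ¬x7) forces x7 = False.
  then (¬x2 ∨ ¬x3 ∨ x5) forces x3 = False.
  then (¬x0 ∨ x3 ∨ ¬x6) forces x6 = False.
All clauses satisfied.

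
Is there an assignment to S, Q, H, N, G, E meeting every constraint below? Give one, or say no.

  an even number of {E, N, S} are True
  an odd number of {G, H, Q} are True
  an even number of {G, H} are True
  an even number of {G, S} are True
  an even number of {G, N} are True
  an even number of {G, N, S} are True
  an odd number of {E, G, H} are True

Adding constraints 1, 3, 4, 5, 7 mod 2: every variable appears an even number of times on the left, so the left side is 0.
But the right sides sum to 1 (mod 2). 0 ≠ 1 — the system is inconsistent.

Unsatisfiable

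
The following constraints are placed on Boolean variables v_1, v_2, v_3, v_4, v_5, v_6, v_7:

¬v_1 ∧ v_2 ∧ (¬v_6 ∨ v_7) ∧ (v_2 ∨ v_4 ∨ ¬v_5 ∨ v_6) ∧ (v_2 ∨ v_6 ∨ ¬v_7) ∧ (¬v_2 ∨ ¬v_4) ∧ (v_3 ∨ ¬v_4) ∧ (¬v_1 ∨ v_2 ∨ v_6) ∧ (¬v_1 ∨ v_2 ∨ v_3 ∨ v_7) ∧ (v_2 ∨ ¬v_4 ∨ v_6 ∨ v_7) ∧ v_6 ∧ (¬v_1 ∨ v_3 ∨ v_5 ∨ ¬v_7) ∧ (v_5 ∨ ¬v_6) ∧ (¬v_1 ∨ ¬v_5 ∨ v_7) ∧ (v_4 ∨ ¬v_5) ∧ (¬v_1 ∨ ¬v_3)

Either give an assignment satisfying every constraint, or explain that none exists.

No satisfying assignment exists.

Case v_1 = True:
  Clause (¬v_1) is falsified — contradiction.
Case v_1 = False:
  (v_2) forces v_2 = True.
  (¬v_2 ∨ ¬v_4) forces v_4 = False.
  (v_6) forces v_6 = True.
  (¬v_6 ∨ v_7) forces v_7 = True.
  (v_5 ∨ ¬v_6) forces v_5 = True.
  Clause (v_4 ∨ ¬v_5) is falsified — contradiction.
Both cases fail, so the formula is unsatisfiable.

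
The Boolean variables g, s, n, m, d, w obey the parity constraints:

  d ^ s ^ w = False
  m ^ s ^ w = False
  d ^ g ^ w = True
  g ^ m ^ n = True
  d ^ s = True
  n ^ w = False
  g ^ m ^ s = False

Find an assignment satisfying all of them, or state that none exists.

g=T, s=F, n=T, m=T, d=T, w=T

d ^ s ^ w = T ^ F ^ T = False ✓
m ^ s ^ w = T ^ F ^ T = False ✓
d ^ g ^ w = T ^ T ^ T = True ✓
g ^ m ^ n = T ^ T ^ T = True ✓
d ^ s = T ^ F = True ✓
n ^ w = T ^ T = False ✓
g ^ m ^ s = T ^ T ^ F = False ✓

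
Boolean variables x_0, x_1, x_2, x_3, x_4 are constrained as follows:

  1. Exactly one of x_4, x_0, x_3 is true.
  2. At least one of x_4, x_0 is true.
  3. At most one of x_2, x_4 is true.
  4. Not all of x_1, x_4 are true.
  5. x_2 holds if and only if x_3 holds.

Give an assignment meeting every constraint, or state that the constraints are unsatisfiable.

x_0=T, x_1=T, x_2=F, x_3=F, x_4=F

  (1) {x_4, x_0, x_3}: 1 true — exactly one ✓
  (2) {x_4, x_0}: 1 true — at least one ✓
  (3) {x_2, x_4}: 0 true — at most one ✓
  (4) {x_1, x_4}: 1/2 true — not all ✓
  (5) x_2=F, x_3=F — same ✓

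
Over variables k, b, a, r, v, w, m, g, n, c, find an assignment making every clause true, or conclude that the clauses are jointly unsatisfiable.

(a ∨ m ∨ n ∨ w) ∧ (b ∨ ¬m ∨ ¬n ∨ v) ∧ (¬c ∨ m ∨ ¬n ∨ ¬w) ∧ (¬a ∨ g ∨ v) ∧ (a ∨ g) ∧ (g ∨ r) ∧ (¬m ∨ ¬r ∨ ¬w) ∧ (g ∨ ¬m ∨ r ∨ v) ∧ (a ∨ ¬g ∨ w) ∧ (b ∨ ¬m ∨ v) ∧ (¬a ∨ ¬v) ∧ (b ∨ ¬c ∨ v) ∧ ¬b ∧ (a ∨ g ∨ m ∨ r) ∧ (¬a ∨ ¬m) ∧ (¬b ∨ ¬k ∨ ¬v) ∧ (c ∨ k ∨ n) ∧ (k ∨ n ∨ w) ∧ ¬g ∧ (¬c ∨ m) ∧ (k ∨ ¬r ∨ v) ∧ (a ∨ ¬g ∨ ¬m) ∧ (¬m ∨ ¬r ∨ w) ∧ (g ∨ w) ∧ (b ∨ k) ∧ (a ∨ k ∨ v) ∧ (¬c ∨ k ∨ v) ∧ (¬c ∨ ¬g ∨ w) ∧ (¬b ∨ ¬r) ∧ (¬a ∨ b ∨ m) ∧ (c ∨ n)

No satisfying assignment exists.

Case g = True:
  Clause (¬g) is falsified — contradiction.
Case g = False:
  (a ∨ g) forces a = True.
  (¬a ∨ g ∨ v) forces v = True.
  Clause (¬a ∨ ¬v) is falsified — contradiction.
Both cases fail, so the formula is unsatisfiable.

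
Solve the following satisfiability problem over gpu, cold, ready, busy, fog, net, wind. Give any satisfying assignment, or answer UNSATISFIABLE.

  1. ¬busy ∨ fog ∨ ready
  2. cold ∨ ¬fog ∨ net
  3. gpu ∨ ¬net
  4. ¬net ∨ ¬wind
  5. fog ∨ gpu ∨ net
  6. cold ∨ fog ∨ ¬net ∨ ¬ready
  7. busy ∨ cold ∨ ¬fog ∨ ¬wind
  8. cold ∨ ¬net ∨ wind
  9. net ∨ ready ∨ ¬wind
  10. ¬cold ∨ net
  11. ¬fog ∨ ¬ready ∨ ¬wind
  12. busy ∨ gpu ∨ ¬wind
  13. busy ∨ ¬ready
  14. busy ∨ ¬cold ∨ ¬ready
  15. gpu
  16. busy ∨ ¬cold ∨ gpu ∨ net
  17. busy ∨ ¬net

Unit clause (gpu) forces gpu = True.
Set cold = False.
Set ready = True.
  then (busy ∨ ¬ready) forces busy = True.
Set fog = False.
  then (cold ∨ fog ∨ ¬net ∨ ¬ready) forces net = False.
Set wind = True.
All clauses satisfied.

gpu: True, cold: False, ready: True, busy: True, fog: False, net: False, wind: True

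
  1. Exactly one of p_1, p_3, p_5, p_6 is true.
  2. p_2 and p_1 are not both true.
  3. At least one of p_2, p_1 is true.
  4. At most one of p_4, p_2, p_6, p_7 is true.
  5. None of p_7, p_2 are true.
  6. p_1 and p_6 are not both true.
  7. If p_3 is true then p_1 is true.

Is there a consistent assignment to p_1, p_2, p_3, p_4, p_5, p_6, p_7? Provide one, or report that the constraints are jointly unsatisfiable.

p_1=T; p_2=F; p_3=F; p_4=F; p_5=F; p_6=F; p_7=F

  (1) {p_1, p_3, p_5, p_6}: 1 true — exactly one ✓
  (2) p_2=F, p_1=T — not both ✓
  (3) {p_2, p_1}: 1 true — at least one ✓
  (4) {p_4, p_2, p_6, p_7}: 0 true — at most one ✓
  (5) {p_7, p_2}: 0 true — none ✓
  (6) p_1=T, p_6=F — not both ✓
  (7) p_3=F ⇒ p_1: vacuous ✓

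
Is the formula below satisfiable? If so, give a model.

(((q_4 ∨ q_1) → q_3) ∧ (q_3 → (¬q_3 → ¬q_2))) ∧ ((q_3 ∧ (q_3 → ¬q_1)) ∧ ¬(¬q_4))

q_1 = False, q_2 = False, q_3 = True, q_4 = True

  ((q_4 ∨ q_1) → q_3) ∧ (q_3 → (¬q_3 → ¬q_2)) = True
    (q_4 ∨ q_1) → q_3 = True
      q_4 ∨ q_1 = True
    q_3 → (¬q_3 → ¬q_2) = True
      ¬q_3 → ¬q_2 = True
        ¬q_3 = False
        ¬q_2 = True
  (q_3 ∧ (q_3 → ¬q_1)) ∧ ¬(¬q_4) = True
    q_3 ∧ (q_3 → ¬q_1) = True
      q_3 → ¬q_1 = True
        ¬q_1 = True
    ¬(¬q_4) = True
      ¬q_4 = False
Both conjuncts True, so the formula holds.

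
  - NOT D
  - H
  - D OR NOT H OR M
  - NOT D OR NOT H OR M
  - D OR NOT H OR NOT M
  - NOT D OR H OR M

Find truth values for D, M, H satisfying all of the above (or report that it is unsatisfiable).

Unsatisfiable

Case D = True:
  Clause (NOT D) is falsified — contradiction.
Case D = False:
  (H) forces H = True.
  (D OR NOT H OR M) forces M = True.
  Clause (D OR NOT H OR NOT M) is falsified — contradiction.
Both cases fail, so the formula is unsatisfiable.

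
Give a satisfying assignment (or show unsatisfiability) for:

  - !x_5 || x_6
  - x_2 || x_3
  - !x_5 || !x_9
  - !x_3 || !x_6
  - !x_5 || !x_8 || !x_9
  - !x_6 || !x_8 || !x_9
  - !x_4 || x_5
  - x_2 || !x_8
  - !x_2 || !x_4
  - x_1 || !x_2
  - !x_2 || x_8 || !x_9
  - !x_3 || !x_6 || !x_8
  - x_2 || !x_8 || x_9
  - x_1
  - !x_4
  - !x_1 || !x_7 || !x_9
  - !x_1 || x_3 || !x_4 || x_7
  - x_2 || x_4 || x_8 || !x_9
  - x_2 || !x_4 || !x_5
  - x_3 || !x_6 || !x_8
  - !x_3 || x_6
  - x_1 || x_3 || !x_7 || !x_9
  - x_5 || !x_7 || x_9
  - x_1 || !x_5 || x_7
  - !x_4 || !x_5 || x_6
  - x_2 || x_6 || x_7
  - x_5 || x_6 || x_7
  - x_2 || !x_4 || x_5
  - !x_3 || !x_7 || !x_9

Unit clause (x_1) forces x_1 = True.
Unit clause (!x_4) forces x_4 = False.
Try x_2 = False:
  (x_2 || x_3) forces x_3 = True.
  (!x_3 || !x_6) forces x_6 = False.
  clause (!x_3 || x_6) is falsified — backtrack.
So x_2 = True.
Try x_3 = True:
  (!x_3 || !x_6) forces x_6 = False.
  clause (!x_3 || x_6) is falsified — backtrack.
So x_3 = False.
Set x_5 = True.
  then (!x_5 || x_6) forces x_6 = True.
  then (!x_5 || !x_9) forces x_9 = False.
  then (x_3 || !x_6 || !x_8) forces x_8 = False.
Set x_7 = True.
All clauses satisfied.

x_1 = True, x_2 = True, x_3 = False, x_4 = False, x_5 = True, x_6 = True, x_7 = True, x_8 = False, x_9 = False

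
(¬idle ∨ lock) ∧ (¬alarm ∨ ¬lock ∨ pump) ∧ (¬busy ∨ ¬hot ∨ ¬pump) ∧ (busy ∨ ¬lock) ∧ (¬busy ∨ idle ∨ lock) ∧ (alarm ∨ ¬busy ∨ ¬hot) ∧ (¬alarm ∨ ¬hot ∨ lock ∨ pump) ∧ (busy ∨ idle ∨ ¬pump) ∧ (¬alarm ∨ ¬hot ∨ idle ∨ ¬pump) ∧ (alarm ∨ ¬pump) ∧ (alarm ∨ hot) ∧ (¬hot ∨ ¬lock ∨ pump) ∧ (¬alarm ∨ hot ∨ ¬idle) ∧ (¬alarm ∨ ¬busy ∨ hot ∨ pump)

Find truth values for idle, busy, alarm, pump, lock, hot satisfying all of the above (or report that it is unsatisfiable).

Set idle = False.
Set busy = False.
  then (busy ∨ ¬lock) forces lock = False.
  then (busy ∨ idle ∨ ¬pump) forces pump = False.
Set alarm = True.
  then (¬alarm ∨ ¬hot ∨ lock ∨ pump) forces hot = False.
All clauses satisfied.

idle=F, busy=F, alarm=T, pump=F, lock=F, hot=F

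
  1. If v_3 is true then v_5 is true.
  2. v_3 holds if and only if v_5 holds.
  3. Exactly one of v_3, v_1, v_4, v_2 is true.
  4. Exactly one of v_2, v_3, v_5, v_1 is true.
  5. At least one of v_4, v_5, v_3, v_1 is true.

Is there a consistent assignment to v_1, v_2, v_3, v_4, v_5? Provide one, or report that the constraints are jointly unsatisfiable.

v_1: True; v_2: False; v_3: False; v_4: False; v_5: False

  (1) v_3=F ⇒ v_5: vacuous ✓
  (2) v_3=F, v_5=F — same ✓
  (3) {v_3, v_1, v_4, v_2}: 1 true — exactly one ✓
  (4) {v_2, v_3, v_5, v_1}: 1 true — exactly one ✓
  (5) {v_4, v_5, v_3, v_1}: 1 true — at least one ✓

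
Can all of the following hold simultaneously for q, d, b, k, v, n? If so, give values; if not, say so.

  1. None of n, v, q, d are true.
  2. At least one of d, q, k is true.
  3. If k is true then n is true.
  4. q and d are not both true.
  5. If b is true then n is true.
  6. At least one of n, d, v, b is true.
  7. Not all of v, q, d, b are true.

The formula is unsatisfiable.

Case q = True:
  Constraint (1) is violated (q=T) — contradiction.
Case q = False:
  (1) forces n = False.
  (1) forces v = False.
  (1) forces d = False.
  (2) with d=F, q=F forces k = True.
  Constraint (3) is violated (k=T, n=F) — contradiction.
Both cases fail — unsatisfiable.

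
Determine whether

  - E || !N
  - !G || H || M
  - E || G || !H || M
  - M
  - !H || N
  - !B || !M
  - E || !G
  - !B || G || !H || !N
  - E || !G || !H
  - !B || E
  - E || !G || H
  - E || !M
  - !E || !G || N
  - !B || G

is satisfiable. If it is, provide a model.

Unit clause (M) forces M = True.
In (!B || !M) only !B is left, so B = False.
In (E || !M) only E is left, so E = True.
Set G = False.
Set N = True.
Set H = False.
All clauses satisfied.

M=T, B=F, G=F, N=T, H=F, E=T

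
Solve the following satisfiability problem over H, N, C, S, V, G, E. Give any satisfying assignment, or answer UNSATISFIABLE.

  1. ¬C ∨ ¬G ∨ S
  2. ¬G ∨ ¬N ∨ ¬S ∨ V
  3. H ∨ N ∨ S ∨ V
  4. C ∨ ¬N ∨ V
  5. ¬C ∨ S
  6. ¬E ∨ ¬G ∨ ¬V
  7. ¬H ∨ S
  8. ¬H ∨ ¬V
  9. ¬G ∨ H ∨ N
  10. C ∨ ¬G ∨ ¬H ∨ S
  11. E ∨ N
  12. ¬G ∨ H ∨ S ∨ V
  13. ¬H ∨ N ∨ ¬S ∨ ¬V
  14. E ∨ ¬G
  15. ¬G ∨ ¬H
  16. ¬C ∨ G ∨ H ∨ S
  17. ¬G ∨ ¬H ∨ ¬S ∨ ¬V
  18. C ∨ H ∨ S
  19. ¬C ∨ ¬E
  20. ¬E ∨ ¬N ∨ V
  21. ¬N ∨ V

H = True; N = False; C = False; S = True; V = False; G = False; E = True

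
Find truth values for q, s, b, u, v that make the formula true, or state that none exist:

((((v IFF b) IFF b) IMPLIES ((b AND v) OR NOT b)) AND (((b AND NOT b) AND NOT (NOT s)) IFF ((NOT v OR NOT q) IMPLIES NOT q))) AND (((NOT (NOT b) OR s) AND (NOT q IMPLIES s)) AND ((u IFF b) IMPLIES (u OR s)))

q = True, s = True, b = True, u = False, v = False

  (((v IFF b) IFF b) IMPLIES ((b AND v) OR NOT b)) AND (((b AND NOT b) AND NOT (NOT s)) IFF ((NOT v OR NOT q) IMPLIES NOT q)) = True
    ((v IFF b) IFF b) IMPLIES ((b AND v) OR NOT b) = True
      (v IFF b) IFF b = False
        v IFF b = False
      (b AND v) OR NOT b = False
        b AND v = False
        NOT b = False
    ((b AND NOT b) AND NOT (NOT s)) IFF ((NOT v OR NOT q) IMPLIES NOT q) = True
      (b AND NOT b) AND NOT (NOT s) = False
        b AND NOT b = False
          NOT b = False
        NOT (NOT s) = True
          NOT s = False
      (NOT v OR NOT q) IMPLIES NOT q = False
        NOT v OR NOT q = True
          NOT v = True
          NOT q = False
        NOT q = False
  ((NOT (NOT b) OR s) AND (NOT q IMPLIES s)) AND ((u IFF b) IMPLIES (u OR s)) = True
    (NOT (NOT b) OR s) AND (NOT q IMPLIES s) = True
      NOT (NOT b) OR s = True
        NOT (NOT b) = True
          NOT b = False
      NOT q IMPLIES s = True
        NOT q = False
    (u IFF b) IMPLIES (u OR s) = True
      u IFF b = False
      u OR s = True
Both conjuncts True, so the formula holds.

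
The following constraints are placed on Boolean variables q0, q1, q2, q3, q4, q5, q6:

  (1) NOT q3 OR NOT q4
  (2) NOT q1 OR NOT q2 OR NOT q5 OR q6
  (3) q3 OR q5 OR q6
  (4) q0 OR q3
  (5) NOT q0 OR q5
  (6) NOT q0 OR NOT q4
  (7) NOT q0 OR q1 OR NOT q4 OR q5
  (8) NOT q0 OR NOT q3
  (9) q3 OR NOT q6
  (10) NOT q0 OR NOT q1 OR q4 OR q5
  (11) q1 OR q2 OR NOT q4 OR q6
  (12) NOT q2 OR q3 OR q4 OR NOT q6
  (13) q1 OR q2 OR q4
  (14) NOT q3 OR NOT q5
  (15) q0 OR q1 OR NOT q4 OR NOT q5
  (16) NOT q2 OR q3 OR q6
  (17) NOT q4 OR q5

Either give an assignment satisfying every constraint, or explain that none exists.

Set q0 = False.
  then (q0 OR q3) forces q3 = True.
  then (NOT q3 OR NOT q5) forces q5 = False.
  then (NOT q4 OR q5) forces q4 = False.
Set q1 = False.
  then (q1 OR q2 OR q4) forces q2 = True.
Set q6 = False.
All clauses satisfied.

q0: False, q1: False, q2: True, q3: True, q4: False, q5: False, q6: False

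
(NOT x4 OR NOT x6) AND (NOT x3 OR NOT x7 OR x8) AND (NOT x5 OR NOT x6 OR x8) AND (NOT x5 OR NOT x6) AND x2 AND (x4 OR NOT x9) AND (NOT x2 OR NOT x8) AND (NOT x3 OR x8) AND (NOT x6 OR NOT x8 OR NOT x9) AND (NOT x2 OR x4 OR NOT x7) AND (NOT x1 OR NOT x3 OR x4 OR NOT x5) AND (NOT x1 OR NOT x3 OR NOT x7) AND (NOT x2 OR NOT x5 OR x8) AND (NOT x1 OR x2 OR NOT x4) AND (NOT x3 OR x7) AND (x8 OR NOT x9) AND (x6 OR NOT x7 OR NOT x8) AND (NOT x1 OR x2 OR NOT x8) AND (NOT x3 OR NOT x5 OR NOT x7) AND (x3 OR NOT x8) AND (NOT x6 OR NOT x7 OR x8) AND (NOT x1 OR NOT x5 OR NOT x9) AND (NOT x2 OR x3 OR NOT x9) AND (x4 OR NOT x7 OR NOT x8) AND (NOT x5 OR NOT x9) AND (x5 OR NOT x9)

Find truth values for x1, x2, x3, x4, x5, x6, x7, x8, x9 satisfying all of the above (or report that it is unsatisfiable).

Unit clause (x2) forces x2 = True.
In (NOT x2 OR NOT x8) only NOT x8 is left, so x8 = False.
In (NOT x3 OR x8) only NOT x3 is left, so x3 = False.
In (NOT x2 OR NOT x5 OR x8) only NOT x5 is left, so x5 = False.
In (x8 OR NOT x9) only NOT x9 is left, so x9 = False.
Set x1 = True.
Set x4 = False.
  then (NOT x2 OR x4 OR NOT x7) forces x7 = False.
Set x6 = False.
All clauses satisfied.

x1 = True, x2 = True, x3 = False, x4 = False, x5 = False, x6 = False, x7 = False, x8 = False, x9 = False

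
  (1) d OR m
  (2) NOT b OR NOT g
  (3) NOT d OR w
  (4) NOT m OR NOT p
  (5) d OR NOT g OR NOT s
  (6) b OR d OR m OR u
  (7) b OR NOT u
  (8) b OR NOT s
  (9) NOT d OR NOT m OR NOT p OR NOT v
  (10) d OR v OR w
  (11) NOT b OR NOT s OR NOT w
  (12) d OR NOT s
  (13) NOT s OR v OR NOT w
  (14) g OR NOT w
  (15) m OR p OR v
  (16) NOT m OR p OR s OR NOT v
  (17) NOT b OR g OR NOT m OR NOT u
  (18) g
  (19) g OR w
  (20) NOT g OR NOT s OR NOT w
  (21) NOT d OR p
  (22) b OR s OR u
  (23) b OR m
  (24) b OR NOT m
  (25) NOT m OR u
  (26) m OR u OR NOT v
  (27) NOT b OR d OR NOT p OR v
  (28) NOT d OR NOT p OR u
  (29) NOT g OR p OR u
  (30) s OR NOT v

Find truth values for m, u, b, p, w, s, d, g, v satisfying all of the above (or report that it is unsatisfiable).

Unsatisfiable — no assignment works.

Case b = True:
  (NOT b OR NOT g) forces g = False.
  Clause (g) is falsified — contradiction.
Case b = False:
  (b OR NOT u) forces u = False.
  (b OR NOT s) forces s = False.
  Clause (b OR s OR u) is falsified — contradiction.
Both cases fail, so the formula is unsatisfiable.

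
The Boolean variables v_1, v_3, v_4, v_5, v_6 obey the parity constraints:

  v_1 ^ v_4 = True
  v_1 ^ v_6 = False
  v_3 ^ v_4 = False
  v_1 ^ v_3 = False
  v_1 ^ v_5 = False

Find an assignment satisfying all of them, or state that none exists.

Adding constraints 1, 3, 4 mod 2: every variable appears an even number of times on the left, so the left side is 0.
But the right sides sum to 1 (mod 2). 0 ≠ 1 — the system is inconsistent.

UNSATISFIABLE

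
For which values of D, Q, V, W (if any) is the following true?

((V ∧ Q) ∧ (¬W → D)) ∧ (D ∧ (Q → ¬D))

Unsatisfiable

Case D = True: the formula simplifies to (V ∧ Q) ∧ ¬Q.
  Q = True: the conjunct ¬Q is False.
  Q = False: the conjunct Q is False.
Case D = False: the conjunct D is False.
Both cases fail — unsatisfiable.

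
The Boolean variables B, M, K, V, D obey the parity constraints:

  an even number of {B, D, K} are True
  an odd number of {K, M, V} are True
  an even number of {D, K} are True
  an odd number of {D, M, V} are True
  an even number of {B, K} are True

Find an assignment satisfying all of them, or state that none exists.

B = False, M = True, K = False, V = False, D = False

{B, D, K}: 0 true → even ✓
{K, M, V}: 1 true → odd ✓
{D, K}: 0 true → even ✓
{D, M, V}: 1 true → odd ✓
{B, K}: 0 true → even ✓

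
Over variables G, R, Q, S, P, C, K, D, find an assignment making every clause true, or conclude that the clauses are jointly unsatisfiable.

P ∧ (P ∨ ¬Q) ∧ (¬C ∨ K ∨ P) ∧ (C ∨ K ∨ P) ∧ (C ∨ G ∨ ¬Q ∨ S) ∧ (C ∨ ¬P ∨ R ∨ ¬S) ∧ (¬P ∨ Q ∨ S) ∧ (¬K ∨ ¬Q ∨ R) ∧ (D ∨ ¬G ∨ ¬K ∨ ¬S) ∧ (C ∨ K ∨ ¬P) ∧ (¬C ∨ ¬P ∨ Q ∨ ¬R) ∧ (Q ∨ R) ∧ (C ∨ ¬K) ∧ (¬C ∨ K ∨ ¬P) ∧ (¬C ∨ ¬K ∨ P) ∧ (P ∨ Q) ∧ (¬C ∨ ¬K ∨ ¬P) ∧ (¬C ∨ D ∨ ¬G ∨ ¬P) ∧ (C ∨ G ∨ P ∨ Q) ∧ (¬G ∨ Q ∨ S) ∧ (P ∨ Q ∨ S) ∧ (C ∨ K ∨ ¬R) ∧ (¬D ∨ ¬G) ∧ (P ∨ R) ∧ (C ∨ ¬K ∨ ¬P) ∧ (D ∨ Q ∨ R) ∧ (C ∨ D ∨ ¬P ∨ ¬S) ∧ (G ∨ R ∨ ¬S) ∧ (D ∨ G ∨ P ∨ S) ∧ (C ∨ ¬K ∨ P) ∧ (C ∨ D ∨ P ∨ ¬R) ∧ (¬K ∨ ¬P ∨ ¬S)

The formula is unsatisfiable.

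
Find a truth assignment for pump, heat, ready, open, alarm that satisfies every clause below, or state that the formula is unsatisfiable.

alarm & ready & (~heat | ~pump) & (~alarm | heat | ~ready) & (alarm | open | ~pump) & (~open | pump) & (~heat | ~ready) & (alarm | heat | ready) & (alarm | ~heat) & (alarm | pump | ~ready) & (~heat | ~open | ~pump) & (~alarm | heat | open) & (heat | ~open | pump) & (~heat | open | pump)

Case ready = True:
  (alarm) forces alarm = True.
  (~alarm | heat | ~ready) forces heat = True.
  Clause (~heat | ~ready) is falsified — contradiction.
Case ready = False:
  Clause (ready) is falsified — contradiction.
Both cases fail, so the formula is unsatisfiable.

The formula is unsatisfiable.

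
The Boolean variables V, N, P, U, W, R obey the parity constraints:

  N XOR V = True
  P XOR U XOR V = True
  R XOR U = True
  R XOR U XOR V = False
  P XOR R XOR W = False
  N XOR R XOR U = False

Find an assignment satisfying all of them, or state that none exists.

No satisfying assignment exists.

Adding constraints 1, 4, 6 mod 2: every variable appears an even number of times on the left, so the left side is 0.
But the right sides sum to 1 (mod 2). 0 ≠ 1 — the system is inconsistent.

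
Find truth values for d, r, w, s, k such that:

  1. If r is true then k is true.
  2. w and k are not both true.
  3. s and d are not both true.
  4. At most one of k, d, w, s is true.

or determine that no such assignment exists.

d=F, r=F, w=T, s=F, k=F

  (1) r=F ⇒ k: vacuous ✓
  (2) w=T, k=F — not both ✓
  (3) s=F, d=F — not both ✓
  (4) {k, d, w, s}: 1 true — at most one ✓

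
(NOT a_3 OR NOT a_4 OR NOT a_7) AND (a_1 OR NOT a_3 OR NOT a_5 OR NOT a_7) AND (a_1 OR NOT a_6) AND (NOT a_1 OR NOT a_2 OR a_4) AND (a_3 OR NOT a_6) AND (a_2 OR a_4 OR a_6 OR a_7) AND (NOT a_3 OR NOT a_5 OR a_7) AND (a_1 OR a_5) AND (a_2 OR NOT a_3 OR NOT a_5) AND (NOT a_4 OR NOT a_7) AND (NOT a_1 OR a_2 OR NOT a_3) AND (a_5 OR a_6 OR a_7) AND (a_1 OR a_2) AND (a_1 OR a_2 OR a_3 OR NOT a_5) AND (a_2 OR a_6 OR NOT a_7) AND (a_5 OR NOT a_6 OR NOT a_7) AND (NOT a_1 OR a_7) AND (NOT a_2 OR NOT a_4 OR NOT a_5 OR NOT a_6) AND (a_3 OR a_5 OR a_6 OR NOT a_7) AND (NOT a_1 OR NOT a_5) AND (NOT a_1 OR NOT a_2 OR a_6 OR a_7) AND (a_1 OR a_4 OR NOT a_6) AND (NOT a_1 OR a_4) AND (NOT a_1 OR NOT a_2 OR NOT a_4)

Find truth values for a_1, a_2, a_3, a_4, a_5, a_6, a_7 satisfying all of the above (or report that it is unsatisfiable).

Try a_1 = True:
  (NOT a_1 OR a_7) forces a_7 = True.
  (NOT a_4 OR NOT a_7) forces a_4 = False.
  clause (NOT a_1 OR a_4) is falsified — backtrack.
So a_1 = False.
  then (a_1 OR NOT a_6) forces a_6 = False.
  then (a_1 OR a_5) forces a_5 = True.
  then (a_1 OR a_2) forces a_2 = True.
Set a_3 = False.
Set a_4 = False.
Set a_7 = False.
All clauses satisfied.

a_1=F, a_2=T, a_3=F, a_4=F, a_5=T, a_6=F, a_7=F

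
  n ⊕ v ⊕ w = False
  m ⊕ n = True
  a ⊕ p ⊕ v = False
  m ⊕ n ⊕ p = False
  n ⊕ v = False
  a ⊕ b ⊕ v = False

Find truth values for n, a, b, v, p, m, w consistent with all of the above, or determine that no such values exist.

n = False, a = True, b = True, v = False, p = True, m = True, w = False

n ⊕ v ⊕ w = F ⊕ F ⊕ F = False ✓
m ⊕ n = T ⊕ F = True ✓
a ⊕ p ⊕ v = T ⊕ T ⊕ F = False ✓
m ⊕ n ⊕ p = T ⊕ F ⊕ T = False ✓
n ⊕ v = F ⊕ F = False ✓
a ⊕ b ⊕ v = T ⊕ T ⊕ F = False ✓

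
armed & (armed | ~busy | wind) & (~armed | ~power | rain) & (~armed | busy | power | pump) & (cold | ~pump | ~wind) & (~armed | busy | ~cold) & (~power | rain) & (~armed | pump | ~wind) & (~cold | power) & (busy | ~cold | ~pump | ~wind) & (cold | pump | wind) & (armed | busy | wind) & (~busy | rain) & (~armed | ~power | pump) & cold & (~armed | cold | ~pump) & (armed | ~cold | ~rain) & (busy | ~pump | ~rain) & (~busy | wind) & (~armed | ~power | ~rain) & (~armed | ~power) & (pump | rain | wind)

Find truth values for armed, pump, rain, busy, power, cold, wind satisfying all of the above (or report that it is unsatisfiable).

Case armed = True:
  (cold) forces cold = True.
  (~armed | busy | ~cold) forces busy = True.
  (~cold | power) forces power = True.
  Clause (~armed | ~power) is falsified — contradiction.
Case armed = False:
  Clause (armed) is falsified — contradiction.
Both cases fail, so the formula is unsatisfiable.

Unsatisfiable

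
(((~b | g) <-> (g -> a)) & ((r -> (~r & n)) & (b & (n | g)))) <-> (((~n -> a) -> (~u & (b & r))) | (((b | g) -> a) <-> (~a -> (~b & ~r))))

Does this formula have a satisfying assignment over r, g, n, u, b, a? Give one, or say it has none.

r=F, g=T, n=F, u=T, b=T, a=T

  (((~b | g) <-> (g -> a)) & ((r -> (~r & n)) & (b & (n | g)))) <-> (((~n -> a) -> (~u & (b & r))) | (((b | g) -> a) <-> (~a -> (~b & ~r)))) = True
    ((~b | g) <-> (g -> a)) & ((r -> (~r & n)) & (b & (n | g))) = True
      (~b | g) <-> (g -> a) = True
        ~b | g = True
          ~b = False
        g -> a = True
      (r -> (~r & n)) & (b & (n | g)) = True
        r -> (~r & n) = True
          ~r & n = False
            ~r = True
        b & (n | g) = True
          n | g = True
    ((~n -> a) -> (~u & (b & r))) | (((b | g) -> a) <-> (~a -> (~b & ~r))) = True
      (~n -> a) -> (~u & (b & r)) = False
        ~n -> a = True
          ~n = True
        ~u & (b & r) = False
          ~u = False
          b & r = False
      ((b | g) -> a) <-> (~a -> (~b & ~r)) = True
        (b | g) -> a = True
          b | g = True
        ~a -> (~b & ~r) = True
          ~a = False
          ~b & ~r = False
            ~b = False
            ~r = True
The formula evaluates to True.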